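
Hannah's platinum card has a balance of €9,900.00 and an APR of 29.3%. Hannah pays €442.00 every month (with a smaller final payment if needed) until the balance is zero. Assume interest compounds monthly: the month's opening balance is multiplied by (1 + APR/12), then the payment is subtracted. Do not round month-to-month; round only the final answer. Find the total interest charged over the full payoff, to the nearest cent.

€4,605.23

Monthly rate r = 29.3%/12 = 2.44167% = 0.0244167.
Payoff takes n = ⌈−ln(1 − rB₀/P)/ln(1+r)⌉ = ⌈32.815⌉ = 33 payments; the last is €361.23.
Total paid = 32·€442.00 + €361.23 = €14,505.23.
Total interest = total paid − principal = €14,505.23 − €9,900.00 = €4,605.23.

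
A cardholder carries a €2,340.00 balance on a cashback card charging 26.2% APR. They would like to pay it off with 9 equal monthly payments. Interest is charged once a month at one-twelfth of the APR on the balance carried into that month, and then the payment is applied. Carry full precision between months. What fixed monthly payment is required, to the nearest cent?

€289.20

Monthly rate r = 26.2%/12 = 2.18333% = 0.0218333.
Level-payment amortization: P = B₀·r / (1 − (1+r)^(−n)) = 2340.00·0.0218333 / (1 − 1.02183^(−9)).
Denominator 1 − (1+r)^(−9) = 0.176659634.
P = 51.09 / 0.176659634 ≈ 289.20.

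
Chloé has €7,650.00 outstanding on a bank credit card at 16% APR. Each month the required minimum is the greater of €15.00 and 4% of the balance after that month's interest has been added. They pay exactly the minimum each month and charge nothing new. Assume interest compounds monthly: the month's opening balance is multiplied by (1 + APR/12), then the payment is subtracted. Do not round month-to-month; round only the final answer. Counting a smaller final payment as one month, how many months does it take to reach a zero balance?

Monthly rate r = 16%/12 = 1.33333% = 0.0133333.
While 4% of the post-interest balance exceeds €15.00, each month B ← (B·(1+r))·(1 − 0.04), i.e. B shrinks by the factor (1+r)·0.96 = 0.9728.
This holds for months 1–110. Entering month 111 the balance is €368.34; 4% of the post-interest balance is now below €15.00, so the flat €15.00 minimum applies from here.
From month 111 a fixed €15.00 at rate r clears €368.34 in 30 more payments. Total: 110 + 30 = 140 months.

140 months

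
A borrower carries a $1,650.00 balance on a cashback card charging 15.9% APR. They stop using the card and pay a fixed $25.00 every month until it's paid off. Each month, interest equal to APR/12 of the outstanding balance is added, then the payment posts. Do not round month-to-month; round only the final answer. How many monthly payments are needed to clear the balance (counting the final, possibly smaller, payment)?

Monthly rate r = 15.9%/12 = 1.325% = 0.01325.
Recurrence: B ← B·(1+r) − $25.00.
Month 1: interest $21.86; balance after payment $1,646.86.
Month 2: interest $21.82; balance after payment $1,643.68.
Closed form: n = −ln(1 − rB₀/P)/ln(1+r) = −ln(0.1255)/ln(1.01325) ≈ 157.673, so the balance reaches zero during payment 158.

158 payments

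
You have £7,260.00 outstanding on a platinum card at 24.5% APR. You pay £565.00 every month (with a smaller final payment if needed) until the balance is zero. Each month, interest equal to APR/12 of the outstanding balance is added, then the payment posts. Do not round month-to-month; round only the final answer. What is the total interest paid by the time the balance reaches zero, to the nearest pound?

Monthly rate r = 24.5%/12 = 2.04167% = 0.0204167.
Payoff takes n = ⌈−ln(1 − rB₀/P)/ln(1+r)⌉ = ⌈15.055⌉ = 16 payments; the last is £31.43.
Total paid = 15·£565.00 + £31.43 = £8,506.43.
Total interest = total paid − principal = £8,506.43 − £7,260.00 = £1,246.43.

£1,246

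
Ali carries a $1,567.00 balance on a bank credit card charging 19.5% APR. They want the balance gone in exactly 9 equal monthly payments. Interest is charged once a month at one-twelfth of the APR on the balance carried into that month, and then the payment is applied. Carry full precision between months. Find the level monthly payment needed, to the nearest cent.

Monthly rate r = 19.5%/12 = 1.625% = 0.01625.
Level-payment amortization: P = B₀·r / (1 − (1+r)^(−n)) = 1567.00·0.01625 / (1 − 1.01625^(−9)).
Denominator 1 − (1+r)^(−9) = 0.135042094.
P = 25.4638 / 0.135042094 ≈ 188.56.

$188.56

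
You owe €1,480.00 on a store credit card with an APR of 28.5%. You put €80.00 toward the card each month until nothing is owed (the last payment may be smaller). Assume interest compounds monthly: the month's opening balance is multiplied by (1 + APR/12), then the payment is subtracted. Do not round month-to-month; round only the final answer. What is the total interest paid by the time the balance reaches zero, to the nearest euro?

€493

Monthly rate r = 28.5%/12 = 2.375% = 0.02375.
Payoff takes n = ⌈−ln(1 − rB₀/P)/ln(1+r)⌉ = ⌈24.655⌉ = 25 payments; the last is €52.59.
Total paid = 24·€80.00 + €52.59 = €1,972.59.
Total interest = total paid − principal = €1,972.59 − €1,480.00 = €492.59.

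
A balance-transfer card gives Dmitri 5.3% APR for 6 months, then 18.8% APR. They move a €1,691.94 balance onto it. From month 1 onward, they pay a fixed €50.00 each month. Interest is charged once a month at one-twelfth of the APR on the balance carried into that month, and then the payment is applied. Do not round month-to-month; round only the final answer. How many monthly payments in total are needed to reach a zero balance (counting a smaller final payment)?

Promo months 1–6 at r₀ = 5.3%/12 = 0.00441667; months 7+ at r₁ = 18.8%/12 = 0.0156667.
After month 6: iterate B ← B·(1+r₀) − €50.00 for 6 months → €1,433.94.
Then at r₁ with €50.00/mo: n₂ = −ln(1 − r₁·B/P)/ln(1+r₁) ≈ 38.38 → 39 more payments.

45 months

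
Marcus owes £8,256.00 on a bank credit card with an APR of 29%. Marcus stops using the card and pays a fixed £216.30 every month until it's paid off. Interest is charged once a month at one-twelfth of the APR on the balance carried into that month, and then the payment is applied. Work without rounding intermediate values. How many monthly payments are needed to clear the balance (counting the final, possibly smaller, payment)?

Monthly rate r = 29%/12 = 2.41667% = 0.0241667.
Recurrence: B ← B·(1+r) − £216.30.
Month 1: interest £199.52; balance after payment £8,239.22.
Month 2: interest £199.11; balance after payment £8,222.03.
Closed form: n = −ln(1 − rB₀/P)/ln(1+r) = −ln(0.077577)/ln(1.02417) ≈ 107.058, so the balance reaches zero during payment 108.

108 payments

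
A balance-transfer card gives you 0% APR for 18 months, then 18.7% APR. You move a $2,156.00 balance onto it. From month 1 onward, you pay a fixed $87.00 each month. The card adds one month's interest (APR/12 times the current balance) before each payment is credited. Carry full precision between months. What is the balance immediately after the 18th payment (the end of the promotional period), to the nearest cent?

$590.00

Promo months 1–18 at r₀ = 0%/12 = 0; months 19+ at r₁ = 18.7%/12 = 0.0155833.
After month 18 (no interest yet): B = $2,156.00 − 18·$87.00 = $590.00.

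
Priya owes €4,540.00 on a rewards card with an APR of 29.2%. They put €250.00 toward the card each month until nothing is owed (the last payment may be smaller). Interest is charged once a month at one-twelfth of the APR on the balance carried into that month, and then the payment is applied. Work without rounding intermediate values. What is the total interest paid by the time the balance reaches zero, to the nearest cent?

Monthly rate r = 29.2%/12 = 2.43333% = 0.0243333.
Payoff takes n = ⌈−ln(1 − rB₀/P)/ln(1+r)⌉ = ⌈24.258⌉ = 25 payments; the last is €65.02.
Total paid = 24·€250.00 + €65.02 = €6,065.02.
Total interest = total paid − principal = €6,065.02 − €4,540.00 = €1,525.02.

€1,525.02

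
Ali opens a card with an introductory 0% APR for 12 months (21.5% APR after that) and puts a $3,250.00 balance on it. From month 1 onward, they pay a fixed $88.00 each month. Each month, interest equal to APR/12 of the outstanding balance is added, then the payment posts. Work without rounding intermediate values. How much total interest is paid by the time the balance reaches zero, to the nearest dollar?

Promo months 1–12 at r₀ = 0%/12 = 0; months 13+ at r₁ = 21.5%/12 = 0.0179167.
After month 12 (no interest yet): B = $3,250.00 − 12·$88.00 = $2,194.00.
Then at r₁ with $88.00/mo: n₂ = −ln(1 − r₁·B/P)/ln(1+r₁) ≈ 33.33 → 34 more payments.
Total paid = 45·$88.00 + $29.06 = $3,989.06; interest = $3,989.06 − $3,250.00 = $739.06.

$739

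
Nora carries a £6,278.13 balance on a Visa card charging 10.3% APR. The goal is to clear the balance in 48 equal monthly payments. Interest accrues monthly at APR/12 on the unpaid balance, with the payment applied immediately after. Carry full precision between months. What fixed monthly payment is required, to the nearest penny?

£160.14

Monthly rate r = 10.3%/12 = 0.858333% = 0.00858333.
Level-payment amortization: P = B₀·r / (1 − (1+r)^(−n)) = 6278.13·0.00858333 / (1 − 1.00858^(−48)).
Denominator 1 − (1+r)^(−48) = 0.336510258.
P = 53.8873 / 0.336510258 ≈ 160.14.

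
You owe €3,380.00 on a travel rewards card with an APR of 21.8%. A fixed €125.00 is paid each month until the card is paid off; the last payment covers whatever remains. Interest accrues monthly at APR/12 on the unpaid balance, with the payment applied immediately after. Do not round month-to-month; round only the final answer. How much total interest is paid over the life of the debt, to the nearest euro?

€1,312

Monthly rate r = 21.8%/12 = 1.81667% = 0.0181667.
Payoff takes n = ⌈−ln(1 − rB₀/P)/ln(1+r)⌉ = ⌈37.534⌉ = 38 payments; the last is €67.06.
Total paid = 37·€125.00 + €67.06 = €4,692.06.
Total interest = total paid − principal = €4,692.06 − €3,380.00 = €1,312.06.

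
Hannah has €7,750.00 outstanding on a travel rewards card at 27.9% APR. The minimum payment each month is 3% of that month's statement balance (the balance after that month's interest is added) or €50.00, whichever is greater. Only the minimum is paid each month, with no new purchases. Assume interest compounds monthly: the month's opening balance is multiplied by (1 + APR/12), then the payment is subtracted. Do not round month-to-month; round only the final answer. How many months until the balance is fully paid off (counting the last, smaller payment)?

Monthly rate r = 27.9%/12 = 2.325% = 0.02325.
While 3% of the post-interest balance exceeds €50.00, each month B ← (B·(1+r))·(1 − 0.03), i.e. B shrinks by the factor (1+r)·0.97 = 0.99255.
This holds for months 1–209. Entering month 210 the balance is €1,624.73; 3% of the post-interest balance is now below €50.00, so the flat €50.00 minimum applies from here.
From month 210 a fixed €50.00 at rate r clears €1,624.73 in 62 more payments. Total: 209 + 62 = 271 months.

271 months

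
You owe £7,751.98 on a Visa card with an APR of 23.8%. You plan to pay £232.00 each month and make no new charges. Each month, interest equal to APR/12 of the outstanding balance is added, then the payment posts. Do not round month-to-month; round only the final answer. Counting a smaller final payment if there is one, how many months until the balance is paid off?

Monthly rate r = 23.8%/12 = 1.98333% = 0.0198333.
Recurrence: B ← B·(1+r) − £232.00.
Month 1: interest £153.75; balance after payment £7,673.73.
Month 2: interest £152.20; balance after payment £7,593.92.
Closed form: n = −ln(1 − rB₀/P)/ln(1+r) = −ln(0.33729)/ln(1.01983) ≈ 55.338, so the balance reaches zero during payment 56.

56 payments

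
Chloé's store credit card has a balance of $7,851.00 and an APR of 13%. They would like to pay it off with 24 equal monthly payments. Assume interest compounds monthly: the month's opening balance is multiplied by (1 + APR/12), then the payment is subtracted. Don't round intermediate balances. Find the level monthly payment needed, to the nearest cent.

Monthly rate r = 13%/12 = 1.08333% = 0.0108333.
Level-payment amortization: P = B₀·r / (1 − (1+r)^(−n)) = 7851.00·0.0108333 / (1 − 1.01083^(−24)).
Denominator 1 − (1+r)^(−24) = 0.227869542.
P = 85.0525 / 0.227869542 ≈ 373.25.

$373.25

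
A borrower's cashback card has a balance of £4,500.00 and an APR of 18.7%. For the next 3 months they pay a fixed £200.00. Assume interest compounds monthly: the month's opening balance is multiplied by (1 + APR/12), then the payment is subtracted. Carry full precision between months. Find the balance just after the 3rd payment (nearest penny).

£4,104.27

Monthly rate r = 18.7%/12 = 1.55833% = 0.0155833.
Each month: B ← B·(1+r) − £200.00.
Month 1: interest £70.12; balance after payment £4,370.12.
Month 2: interest £68.10; balance after payment £4,238.23.
Month 3: interest £66.05; balance after payment £4,104.27.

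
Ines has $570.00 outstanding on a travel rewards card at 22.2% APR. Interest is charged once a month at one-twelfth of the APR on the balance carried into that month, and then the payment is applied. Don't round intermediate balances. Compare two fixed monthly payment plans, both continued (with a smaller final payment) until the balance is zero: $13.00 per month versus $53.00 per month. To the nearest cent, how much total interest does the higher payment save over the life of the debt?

$540.62

Monthly rate r = 22.2%/12 = 1.85% = 0.0185.
At $13.00/mo: n = ⌈−ln(1 − rB₀/P)/ln(1+r)⌉ = 91 payments (last $12.09); total interest = total paid − $570.00 = $612.09.
At $53.00/mo: 13 payments (last $5.47); total interest $71.47.
Interest saved = $612.09 − $71.47 = $540.62.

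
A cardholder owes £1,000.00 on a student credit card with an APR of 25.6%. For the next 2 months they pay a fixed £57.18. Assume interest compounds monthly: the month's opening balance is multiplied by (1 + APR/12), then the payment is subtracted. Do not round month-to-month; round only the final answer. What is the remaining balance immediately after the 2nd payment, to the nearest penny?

Monthly rate r = 25.6%/12 = 2.13333% = 0.0213333.
Each month: B ← B·(1+r) − £57.18.
Month 1: interest £21.33; balance after payment £964.15.
Month 2: interest £20.57; balance after payment £927.54.

£927.54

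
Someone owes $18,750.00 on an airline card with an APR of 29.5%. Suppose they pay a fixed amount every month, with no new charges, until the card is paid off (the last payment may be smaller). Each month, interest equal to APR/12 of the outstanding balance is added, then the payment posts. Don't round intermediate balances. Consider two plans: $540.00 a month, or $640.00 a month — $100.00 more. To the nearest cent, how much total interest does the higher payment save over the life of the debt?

Monthly rate r = 29.5%/12 = 2.45833% = 0.0245833.
At $540.00/mo: n = ⌈−ln(1 − rB₀/P)/ln(1+r)⌉ = 80 payments (last $61.46); total interest = total paid − $18,750.00 = $23,971.46.
At $640.00/mo: 53 payments (last $288.11); total interest $14,818.11.
Interest saved = $23,971.46 − $14,818.11 = $9,153.35.

$9,153.35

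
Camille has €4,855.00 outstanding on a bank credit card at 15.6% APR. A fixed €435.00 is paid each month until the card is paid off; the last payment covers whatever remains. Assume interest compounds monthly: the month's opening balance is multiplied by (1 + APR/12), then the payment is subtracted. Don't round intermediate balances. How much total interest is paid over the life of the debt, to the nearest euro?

€425

Monthly rate r = 15.6%/12 = 1.3% = 0.013.
Payoff takes n = ⌈−ln(1 − rB₀/P)/ln(1+r)⌉ = ⌈12.137⌉ = 13 payments; the last is €59.83.
Total paid = 12·€435.00 + €59.83 = €5,279.83.
Total interest = total paid − principal = €5,279.83 − €4,855.00 = €424.83.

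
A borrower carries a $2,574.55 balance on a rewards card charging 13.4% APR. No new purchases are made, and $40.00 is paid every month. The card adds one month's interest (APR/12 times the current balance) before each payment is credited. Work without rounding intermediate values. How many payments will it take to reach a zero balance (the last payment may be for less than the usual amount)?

Monthly rate r = 13.4%/12 = 1.11667% = 0.0111667.
Recurrence: B ← B·(1+r) − $40.00.
Month 1: interest $28.75; balance after payment $2,563.30.
Month 2: interest $28.62; balance after payment $2,551.92.
Closed form: n = −ln(1 − rB₀/P)/ln(1+r) = −ln(0.28127)/ln(1.01117) ≈ 114.224, so the balance reaches zero during payment 115.

115 months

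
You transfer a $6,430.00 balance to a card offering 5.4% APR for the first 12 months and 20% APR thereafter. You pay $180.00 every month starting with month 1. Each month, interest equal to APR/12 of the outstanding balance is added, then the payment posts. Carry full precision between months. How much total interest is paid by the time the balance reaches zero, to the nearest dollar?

$1,724

Promo months 1–12 at r₀ = 5.4%/12 = 0.0045; months 13+ at r₁ = 20%/12 = 0.0166667.
After month 12: iterate B ← B·(1+r₀) − $180.00 for 12 months → $4,571.67.
Then at r₁ with $180.00/mo: n₂ = −ln(1 − r₁·B/P)/ln(1+r₁) ≈ 33.30 → 34 more payments.
Total paid = 45·$180.00 + $54.45 = $8,154.45; interest = $8,154.45 − $6,430.00 = $1,724.45.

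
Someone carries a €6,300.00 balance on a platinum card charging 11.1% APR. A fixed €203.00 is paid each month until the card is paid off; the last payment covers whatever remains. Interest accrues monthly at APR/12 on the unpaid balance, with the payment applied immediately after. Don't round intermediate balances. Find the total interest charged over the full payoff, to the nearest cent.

€1,160.33

Monthly rate r = 11.1%/12 = 0.925% = 0.00925.
Payoff takes n = ⌈−ln(1 − rB₀/P)/ln(1+r)⌉ = ⌈36.750⌉ = 37 payments; the last is €152.33.
Total paid = 36·€203.00 + €152.33 = €7,460.33.
Total interest = total paid − principal = €7,460.33 − €6,300.00 = €1,160.33.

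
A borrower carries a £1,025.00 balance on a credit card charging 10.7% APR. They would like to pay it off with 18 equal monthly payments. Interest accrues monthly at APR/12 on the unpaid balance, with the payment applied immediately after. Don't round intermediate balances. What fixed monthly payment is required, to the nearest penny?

£61.89

Monthly rate r = 10.7%/12 = 0.891667% = 0.00891667.
Level-payment amortization: P = B₀·r / (1 − (1+r)^(−n)) = 1025.00·0.00891667 / (1 − 1.00892^(−18)).
Denominator 1 − (1+r)^(−18) = 0.147676102.
P = 9.13958 / 0.147676102 ≈ 61.89.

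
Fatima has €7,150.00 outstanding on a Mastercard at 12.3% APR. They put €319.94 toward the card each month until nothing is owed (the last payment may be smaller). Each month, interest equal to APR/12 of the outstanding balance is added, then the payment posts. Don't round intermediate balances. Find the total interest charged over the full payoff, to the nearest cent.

€1,012.28

Monthly rate r = 12.3%/12 = 1.025% = 0.01025.
Payoff takes n = ⌈−ln(1 − rB₀/P)/ln(1+r)⌉ = ⌈25.511⌉ = 26 payments; the last is €163.78.
Total paid = 25·€319.94 + €163.78 = €8,162.28.
Total interest = total paid − principal = €8,162.28 − €7,150.00 = €1,012.28.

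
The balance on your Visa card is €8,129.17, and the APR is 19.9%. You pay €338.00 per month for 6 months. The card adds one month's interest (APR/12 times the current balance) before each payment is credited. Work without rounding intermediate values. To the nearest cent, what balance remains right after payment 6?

Monthly rate r = 19.9%/12 = 1.65833% = 0.0165833.
Each month: B ← B·(1+r) − €338.00.
Month 1: interest €134.81; balance after payment €7,925.98.
Month 2: interest €131.44; balance after payment €7,719.42.
Month 3: interest €128.01; balance after payment €7,509.43.
Month 4: interest €124.53; balance after payment €7,295.96.
Month 5: interest €120.99; balance after payment €7,078.95.
Month 6: interest €117.39; balance after payment €6,858.35.

€6,858.35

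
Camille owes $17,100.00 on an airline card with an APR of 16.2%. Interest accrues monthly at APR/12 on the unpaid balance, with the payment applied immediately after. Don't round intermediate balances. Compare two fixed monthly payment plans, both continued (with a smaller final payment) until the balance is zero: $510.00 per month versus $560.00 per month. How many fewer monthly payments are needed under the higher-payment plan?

Monthly rate r = 16.2%/12 = 1.35% = 0.0135.
At $510.00/mo: n = ⌈−ln(1 − rB₀/P)/ln(1+r)⌉ = 45 payments (last $480.73); total interest = total paid − $17,100.00 = $5,820.73.
At $560.00/mo: 40 payments (last $353.56); total interest $5,093.56.
Payments saved = 45 − 40 = 5.

5 fewer payments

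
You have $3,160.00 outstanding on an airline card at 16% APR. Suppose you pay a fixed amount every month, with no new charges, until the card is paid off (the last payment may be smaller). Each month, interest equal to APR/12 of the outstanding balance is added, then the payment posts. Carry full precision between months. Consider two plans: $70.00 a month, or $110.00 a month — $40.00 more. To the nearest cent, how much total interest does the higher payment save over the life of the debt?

$856.97

Monthly rate r = 16%/12 = 1.33333% = 0.0133333.
At $70.00/mo: n = ⌈−ln(1 − rB₀/P)/ln(1+r)⌉ = 70 payments (last $37.87); total interest = total paid − $3,160.00 = $1,707.87.
At $110.00/mo: 37 payments (last $50.90); total interest $850.90.
Interest saved = $1,707.87 − $850.90 = $856.97.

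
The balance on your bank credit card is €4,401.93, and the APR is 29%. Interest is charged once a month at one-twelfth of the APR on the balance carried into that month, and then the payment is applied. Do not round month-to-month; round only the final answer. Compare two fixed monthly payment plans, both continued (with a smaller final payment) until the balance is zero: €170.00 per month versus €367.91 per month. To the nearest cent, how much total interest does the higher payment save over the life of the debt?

Monthly rate r = 29%/12 = 2.41667% = 0.0241667.
At €170.00/mo: n = ⌈−ln(1 − rB₀/P)/ln(1+r)⌉ = 42 payments (last €27.47); total interest = total paid − €4,401.93 = €2,595.54.
At €367.91/mo: 15 payments (last €108.44); total interest €857.25.
Interest saved = €2,595.54 − €857.25 = €1,738.29.

€1,738.29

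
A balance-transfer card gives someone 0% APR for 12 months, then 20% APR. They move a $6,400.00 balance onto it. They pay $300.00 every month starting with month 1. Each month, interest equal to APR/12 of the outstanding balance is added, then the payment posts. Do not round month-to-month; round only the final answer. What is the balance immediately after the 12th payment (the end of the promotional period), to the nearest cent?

Promo months 1–12 at r₀ = 0%/12 = 0; months 13+ at r₁ = 20%/12 = 0.0166667.
After month 12 (no interest yet): B = $6,400.00 − 12·$300.00 = $2,800.00.

$2,800.00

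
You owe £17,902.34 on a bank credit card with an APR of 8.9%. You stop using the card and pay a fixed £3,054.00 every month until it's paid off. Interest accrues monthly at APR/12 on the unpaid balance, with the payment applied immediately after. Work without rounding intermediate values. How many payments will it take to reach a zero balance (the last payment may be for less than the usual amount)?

Monthly rate r = 8.9%/12 = 0.741667% = 0.00741667.
Recurrence: B ← B·(1+r) − £3,054.00.
Month 1: interest £132.78; balance after payment £14,981.12.
Month 2: interest £111.11; balance after payment £12,038.23.
Closed form: n = −ln(1 − rB₀/P)/ln(1+r) = −ln(0.95652)/ln(1.00742) ≈ 6.015, so the balance reaches zero during payment 7.

7 months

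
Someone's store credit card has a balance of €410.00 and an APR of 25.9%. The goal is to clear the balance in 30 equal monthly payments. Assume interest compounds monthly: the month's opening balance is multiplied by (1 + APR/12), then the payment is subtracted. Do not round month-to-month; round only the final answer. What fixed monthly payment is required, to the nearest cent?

Monthly rate r = 25.9%/12 = 2.15833% = 0.0215833.
Level-payment amortization: P = B₀·r / (1 − (1+r)^(−n)) = 410.00·0.0215833 / (1 − 1.02158^(−30)).
Denominator 1 − (1+r)^(−30) = 0.473029832.
P = 8.84917 / 0.473029832 ≈ 18.71.

€18.71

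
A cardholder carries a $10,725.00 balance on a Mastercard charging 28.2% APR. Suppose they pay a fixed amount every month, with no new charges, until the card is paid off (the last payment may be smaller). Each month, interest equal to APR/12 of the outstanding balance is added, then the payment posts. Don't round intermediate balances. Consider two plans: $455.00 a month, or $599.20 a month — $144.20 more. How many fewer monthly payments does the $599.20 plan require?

Monthly rate r = 28.2%/12 = 2.35% = 0.0235.
At $455.00/mo: n = ⌈−ln(1 − rB₀/P)/ln(1+r)⌉ = 35 payments (last $344.16); total interest = total paid − $10,725.00 = $5,089.16.
At $599.20/mo: 24 payments (last $299.83); total interest $3,356.43.
Payments saved = 35 − 24 = 11.

11 fewer payments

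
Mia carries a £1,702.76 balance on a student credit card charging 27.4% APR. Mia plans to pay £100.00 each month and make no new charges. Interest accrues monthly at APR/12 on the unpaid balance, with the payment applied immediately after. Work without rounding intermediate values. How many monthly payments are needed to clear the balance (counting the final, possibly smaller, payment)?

Monthly rate r = 27.4%/12 = 2.28333% = 0.0228333.
Recurrence: B ← B·(1+r) − £100.00.
Month 1: interest £38.88; balance after payment £1,641.64.
Month 2: interest £37.48; balance after payment £1,579.12.
Closed form: n = −ln(1 − rB₀/P)/ln(1+r) = −ln(0.6112)/ln(1.02283) ≈ 21.807, so the balance reaches zero during payment 22.

22 months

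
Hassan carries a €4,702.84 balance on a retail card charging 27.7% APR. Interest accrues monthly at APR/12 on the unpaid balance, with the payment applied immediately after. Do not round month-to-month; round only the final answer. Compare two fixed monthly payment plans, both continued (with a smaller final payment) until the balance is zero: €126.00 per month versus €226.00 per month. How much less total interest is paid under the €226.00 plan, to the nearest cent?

Monthly rate r = 27.7%/12 = 2.30833% = 0.0230833.
At €126.00/mo: n = ⌈−ln(1 − rB₀/P)/ln(1+r)⌉ = 87 payments (last €81.79); total interest = total paid − €4,702.84 = €6,214.95.
At €226.00/mo: 29 payments (last €155.02); total interest €1,780.18.
Interest saved = €6,214.95 − €1,780.18 = €4,434.77.

€4,434.77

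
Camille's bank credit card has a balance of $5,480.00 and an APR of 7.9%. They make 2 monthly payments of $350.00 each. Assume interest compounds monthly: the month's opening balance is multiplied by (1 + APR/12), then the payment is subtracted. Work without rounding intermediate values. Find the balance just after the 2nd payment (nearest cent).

Monthly rate r = 7.9%/12 = 0.658333% = 0.00658333.
Each month: B ← B·(1+r) − $350.00.
Month 1: interest $36.08; balance after payment $5,166.08.
Month 2: interest $34.01; balance after payment $4,850.09.

$4,850.09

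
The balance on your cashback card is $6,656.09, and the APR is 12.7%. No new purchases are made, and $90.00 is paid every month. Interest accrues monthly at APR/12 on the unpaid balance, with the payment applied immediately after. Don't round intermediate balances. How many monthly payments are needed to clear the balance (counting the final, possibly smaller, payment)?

145 payments

Monthly rate r = 12.7%/12 = 1.05833% = 0.0105833.
Recurrence: B ← B·(1+r) − $90.00.
Month 1: interest $70.44; balance after payment $6,636.53.
Month 2: interest $70.24; balance after payment $6,616.77.
Closed form: n = −ln(1 − rB₀/P)/ln(1+r) = −ln(0.21729)/ln(1.01058) ≈ 144.999, so the balance reaches zero during payment 145.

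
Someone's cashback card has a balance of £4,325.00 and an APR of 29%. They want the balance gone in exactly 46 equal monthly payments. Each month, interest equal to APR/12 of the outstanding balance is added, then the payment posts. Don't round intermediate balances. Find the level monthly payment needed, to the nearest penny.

Monthly rate r = 29%/12 = 2.41667% = 0.0241667.
Level-payment amortization: P = B₀·r / (1 − (1+r)^(−n)) = 4325.00·0.0241667 / (1 − 1.02417^(−46)).
Denominator 1 − (1+r)^(−46) = 0.666611431.
P = 104.521 / 0.666611431 ≈ 156.79.

£156.79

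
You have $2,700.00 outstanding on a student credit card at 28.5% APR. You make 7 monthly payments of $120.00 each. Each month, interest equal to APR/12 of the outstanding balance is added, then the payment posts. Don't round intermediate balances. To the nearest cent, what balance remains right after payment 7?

$2,279.88

Monthly rate r = 28.5%/12 = 2.375% = 0.02375.
Each month: B ← B·(1+r) − $120.00.
Month 1: interest $64.12; balance after payment $2,644.12.
Month 2: interest $62.80; balance after payment $2,586.92.
Month 3: interest $61.44; balance after payment $2,528.36.
Month 4: interest $60.05; balance after payment $2,468.41.
Month 5: interest $58.62; balance after payment $2,407.04.
Month 6: interest $57.17; balance after payment $2,344.20.
Month 7: interest $55.67; balance after payment $2,279.88.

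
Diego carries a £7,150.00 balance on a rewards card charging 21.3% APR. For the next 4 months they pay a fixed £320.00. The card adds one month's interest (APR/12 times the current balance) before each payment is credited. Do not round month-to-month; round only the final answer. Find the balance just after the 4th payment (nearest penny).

£6,356.84

Monthly rate r = 21.3%/12 = 1.775% = 0.01775.
Each month: B ← B·(1+r) − £320.00.
Month 1: interest £126.91; balance after payment £6,956.91.
Month 2: interest £123.49; balance after payment £6,760.40.
Month 3: interest £120.00; balance after payment £6,560.39.
Month 4: interest £116.45; balance after payment £6,356.84.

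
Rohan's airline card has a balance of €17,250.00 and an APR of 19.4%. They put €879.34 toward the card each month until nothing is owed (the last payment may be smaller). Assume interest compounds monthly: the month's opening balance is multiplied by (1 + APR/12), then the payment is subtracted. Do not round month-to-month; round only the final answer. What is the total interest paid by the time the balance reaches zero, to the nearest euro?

€3,667

Monthly rate r = 19.4%/12 = 1.61667% = 0.0161667.
Payoff takes n = ⌈−ln(1 − rB₀/P)/ln(1+r)⌉ = ⌈23.786⌉ = 24 payments; the last is €692.47.
Total paid = 23·€879.34 + €692.47 = €20,917.29.
Total interest = total paid − principal = €20,917.29 − €17,250.00 = €3,667.29.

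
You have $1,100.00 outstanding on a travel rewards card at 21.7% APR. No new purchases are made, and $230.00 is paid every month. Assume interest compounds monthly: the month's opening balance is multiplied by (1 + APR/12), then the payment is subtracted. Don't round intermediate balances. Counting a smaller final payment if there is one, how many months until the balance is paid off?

Monthly rate r = 21.7%/12 = 1.80833% = 0.0180833.
Recurrence: B ← B·(1+r) − $230.00.
Month 1: interest $19.89; balance after payment $889.89.
Month 2: interest $16.09; balance after payment $675.98.
Month 3: interest $12.22; balance after payment $458.21.
Month 4: interest $8.29; balance after payment $236.49.
Month 5: interest $4.28; balance after payment $10.77.
Month 6: interest $0.19; balance after payment $0.00.

6 months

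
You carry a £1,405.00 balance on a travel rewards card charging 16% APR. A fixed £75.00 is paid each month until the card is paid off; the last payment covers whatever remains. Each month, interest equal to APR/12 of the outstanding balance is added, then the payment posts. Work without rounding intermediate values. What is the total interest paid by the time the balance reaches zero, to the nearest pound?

£222

Monthly rate r = 16%/12 = 1.33333% = 0.0133333.
Payoff takes n = ⌈−ln(1 − rB₀/P)/ln(1+r)⌉ = ⌈21.697⌉ = 22 payments; the last is £52.40.
Total paid = 21·£75.00 + £52.40 = £1,627.40.
Total interest = total paid − principal = £1,627.40 − £1,405.00 = £222.40.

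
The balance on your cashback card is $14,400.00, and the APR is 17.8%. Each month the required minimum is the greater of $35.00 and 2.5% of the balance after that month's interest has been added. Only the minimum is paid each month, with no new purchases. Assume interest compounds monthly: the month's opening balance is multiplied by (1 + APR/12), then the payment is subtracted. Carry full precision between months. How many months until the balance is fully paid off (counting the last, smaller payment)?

Monthly rate r = 17.8%/12 = 1.48333% = 0.0148333.
While 2.5% of the post-interest balance exceeds $35.00, each month B ← (B·(1+r))·(1 − 0.025), i.e. B shrinks by the factor (1+r)·0.975 = 0.98946.
This holds for months 1–222. Entering month 223 the balance is $1,370.93; 2.5% of the post-interest balance is now below $35.00, so the flat $35.00 minimum applies from here.
From month 223 a fixed $35.00 at rate r clears $1,370.93 in 60 more payments. Total: 222 + 60 = 282 months.

282 months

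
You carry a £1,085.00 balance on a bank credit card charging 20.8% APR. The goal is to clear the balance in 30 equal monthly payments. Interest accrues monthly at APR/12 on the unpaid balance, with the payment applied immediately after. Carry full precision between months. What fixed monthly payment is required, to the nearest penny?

Monthly rate r = 20.8%/12 = 1.73333% = 0.0173333.
Level-payment amortization: P = B₀·r / (1 − (1+r)^(−n)) = 1085.00·0.0173333 / (1 − 1.01733^(−30)).
Denominator 1 − (1+r)^(−30) = 0.402824801.
P = 18.8067 / 0.402824801 ≈ 46.69.

£46.69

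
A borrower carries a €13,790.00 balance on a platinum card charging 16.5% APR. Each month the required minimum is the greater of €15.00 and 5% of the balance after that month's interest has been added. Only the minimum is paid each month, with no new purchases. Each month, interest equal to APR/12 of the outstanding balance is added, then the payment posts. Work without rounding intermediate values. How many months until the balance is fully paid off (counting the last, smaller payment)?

126 months

Monthly rate r = 16.5%/12 = 1.375% = 0.01375.
While 5% of the post-interest balance exceeds €15.00, each month B ← (B·(1+r))·(1 − 0.05), i.e. B shrinks by the factor (1+r)·0.95 = 0.96306.
This holds for months 1–103. Entering month 104 the balance is €285.74; 5% of the post-interest balance is now below €15.00, so the flat €15.00 minimum applies from here.
From month 104 a fixed €15.00 at rate r clears €285.74 in 23 more payments. Total: 103 + 23 = 126 months.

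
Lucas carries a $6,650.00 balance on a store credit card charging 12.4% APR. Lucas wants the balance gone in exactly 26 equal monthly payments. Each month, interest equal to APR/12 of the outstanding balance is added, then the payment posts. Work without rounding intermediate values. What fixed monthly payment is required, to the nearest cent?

Monthly rate r = 12.4%/12 = 1.03333% = 0.0103333.
Level-payment amortization: P = B₀·r / (1 − (1+r)^(−n)) = 6650.00·0.0103333 / (1 − 1.01033^(−26)).
Denominator 1 − (1+r)^(−26) = 0.234547445.
P = 68.7167 / 0.234547445 ≈ 292.98.

$292.98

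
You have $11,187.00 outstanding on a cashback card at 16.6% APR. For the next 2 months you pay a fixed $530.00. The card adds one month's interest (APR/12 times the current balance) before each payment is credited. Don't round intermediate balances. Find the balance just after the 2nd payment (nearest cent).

$10,431.32

Monthly rate r = 16.6%/12 = 1.38333% = 0.0138333.
Each month: B ← B·(1+r) − $530.00.
Month 1: interest $154.75; balance after payment $10,811.75.
Month 2: interest $149.56; balance after payment $10,431.32.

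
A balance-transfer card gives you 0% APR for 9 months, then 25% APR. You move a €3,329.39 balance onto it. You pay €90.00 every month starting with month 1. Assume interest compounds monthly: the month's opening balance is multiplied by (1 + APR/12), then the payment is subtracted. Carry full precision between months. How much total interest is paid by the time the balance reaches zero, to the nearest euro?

Promo months 1–9 at r₀ = 0%/12 = 0; months 10+ at r₁ = 25%/12 = 0.0208333.
After month 9 (no interest yet): B = €3,329.39 − 9·€90.00 = €2,519.39.
Then at r₁ with €90.00/mo: n₂ = −ln(1 − r₁·B/P)/ln(1+r₁) ≈ 42.44 → 43 more payments.
Total paid = 51·€90.00 + €40.04 = €4,630.04; interest = €4,630.04 − €3,329.39 = €1,300.65.

€1,301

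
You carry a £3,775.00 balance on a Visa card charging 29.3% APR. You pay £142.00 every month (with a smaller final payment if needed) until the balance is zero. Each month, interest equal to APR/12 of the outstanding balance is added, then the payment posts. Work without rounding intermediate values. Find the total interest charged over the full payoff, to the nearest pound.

Monthly rate r = 29.3%/12 = 2.44167% = 0.0244167.
Payoff takes n = ⌈−ln(1 − rB₀/P)/ln(1+r)⌉ = ⌈43.413⌉ = 44 payments; the last is £59.07.
Total paid = 43·£142.00 + £59.07 = £6,165.07.
Total interest = total paid − principal = £6,165.07 − £3,775.00 = £2,390.07.

£2,390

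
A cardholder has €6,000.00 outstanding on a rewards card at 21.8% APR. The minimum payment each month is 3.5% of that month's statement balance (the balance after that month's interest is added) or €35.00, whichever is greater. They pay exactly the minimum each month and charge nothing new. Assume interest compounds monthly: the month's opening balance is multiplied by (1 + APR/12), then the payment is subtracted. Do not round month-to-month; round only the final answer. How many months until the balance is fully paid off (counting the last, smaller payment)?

143 months

Monthly rate r = 21.8%/12 = 1.81667% = 0.0181667.
While 3.5% of the post-interest balance exceeds €35.00, each month B ← (B·(1+r))·(1 − 0.035), i.e. B shrinks by the factor (1+r)·0.965 = 0.98253.
This holds for months 1–103. Entering month 104 the balance is €976.81; 3.5% of the post-interest balance is now below €35.00, so the flat €35.00 minimum applies from here.
From month 104 a fixed €35.00 at rate r clears €976.81 in 40 more payments. Total: 103 + 40 = 143 months.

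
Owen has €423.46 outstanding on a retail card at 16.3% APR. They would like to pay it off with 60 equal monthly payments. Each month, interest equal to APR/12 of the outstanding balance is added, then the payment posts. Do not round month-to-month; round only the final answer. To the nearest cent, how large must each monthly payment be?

Monthly rate r = 16.3%/12 = 1.35833% = 0.0135833.
Level-payment amortization: P = B₀·r / (1 − (1+r)^(−n)) = 423.46·0.0135833 / (1 − 1.01358^(−60)).
Denominator 1 − (1+r)^(−60) = 0.554925863.
P = 5.752 / 0.554925863 ≈ 10.37.

€10.37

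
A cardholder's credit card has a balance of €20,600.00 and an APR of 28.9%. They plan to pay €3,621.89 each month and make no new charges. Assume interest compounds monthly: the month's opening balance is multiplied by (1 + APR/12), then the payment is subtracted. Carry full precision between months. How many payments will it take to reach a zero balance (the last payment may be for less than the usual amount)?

7 months

Monthly rate r = 28.9%/12 = 2.40833% = 0.0240833.
Recurrence: B ← B·(1+r) − €3,621.89.
Month 1: interest €496.12; balance after payment €17,474.23.
Month 2: interest €420.84; balance after payment €14,273.17.
Closed form: n = −ln(1 − rB₀/P)/ln(1+r) = −ln(0.86302)/ln(1.02408) ≈ 6.190, so the balance reaches zero during payment 7.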